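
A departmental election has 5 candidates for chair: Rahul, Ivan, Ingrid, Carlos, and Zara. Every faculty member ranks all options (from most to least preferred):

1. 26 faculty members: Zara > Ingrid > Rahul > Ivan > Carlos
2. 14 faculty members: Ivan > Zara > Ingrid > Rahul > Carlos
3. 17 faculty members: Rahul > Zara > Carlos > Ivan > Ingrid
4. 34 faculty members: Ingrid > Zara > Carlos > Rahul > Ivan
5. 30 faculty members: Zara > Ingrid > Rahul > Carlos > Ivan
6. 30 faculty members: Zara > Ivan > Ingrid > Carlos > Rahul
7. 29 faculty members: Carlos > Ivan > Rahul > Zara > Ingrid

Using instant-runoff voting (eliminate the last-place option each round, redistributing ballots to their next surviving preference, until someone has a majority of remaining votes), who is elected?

Zara

Round 1: Rahul 17, Ivan 14, Ingrid 34, Carlos 29, Zara 86. Eliminate Ivan.
Round 2: Rahul 17, Ingrid 34, Carlos 29, Zara 100. Zara has a majority.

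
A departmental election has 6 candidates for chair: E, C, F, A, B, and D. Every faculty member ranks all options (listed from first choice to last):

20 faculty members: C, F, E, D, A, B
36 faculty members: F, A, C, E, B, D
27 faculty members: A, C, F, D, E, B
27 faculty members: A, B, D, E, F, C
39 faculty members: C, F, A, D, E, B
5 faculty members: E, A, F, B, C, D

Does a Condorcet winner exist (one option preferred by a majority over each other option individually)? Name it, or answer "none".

Checking pairwise contests:
C beats E 122–32.
A beats C 95–59.
C beats F 86–68.
F beats A 95–59.
E beats B 127–27.
C beats D 127–27.
Every option loses at least one head-to-head, so there is no Condorcet winner.

none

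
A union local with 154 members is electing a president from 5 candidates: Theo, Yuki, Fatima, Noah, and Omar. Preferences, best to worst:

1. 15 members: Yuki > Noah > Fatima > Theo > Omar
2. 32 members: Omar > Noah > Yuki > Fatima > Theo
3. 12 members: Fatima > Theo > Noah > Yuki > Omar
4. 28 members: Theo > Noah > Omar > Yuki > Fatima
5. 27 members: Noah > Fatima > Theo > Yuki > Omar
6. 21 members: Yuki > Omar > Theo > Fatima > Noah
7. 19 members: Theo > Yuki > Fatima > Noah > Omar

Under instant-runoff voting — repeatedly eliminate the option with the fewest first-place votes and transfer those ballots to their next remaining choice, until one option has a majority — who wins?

Round 1: Theo 47, Yuki 36, Fatima 12, Noah 27, Omar 32. Eliminate Fatima.
Round 2: Theo 59, Yuki 36, Noah 27, Omar 32. Eliminate Noah.
Round 3: Theo 86, Yuki 36, Omar 32. Theo has a majority.

Theo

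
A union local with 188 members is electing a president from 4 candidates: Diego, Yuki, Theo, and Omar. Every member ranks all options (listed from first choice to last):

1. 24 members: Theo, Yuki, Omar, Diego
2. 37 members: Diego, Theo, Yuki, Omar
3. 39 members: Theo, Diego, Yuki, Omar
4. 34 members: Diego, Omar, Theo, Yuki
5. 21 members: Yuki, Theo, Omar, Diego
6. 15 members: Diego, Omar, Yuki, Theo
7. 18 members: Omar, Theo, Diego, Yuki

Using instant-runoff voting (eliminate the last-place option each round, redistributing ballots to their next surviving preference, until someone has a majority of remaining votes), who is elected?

Round 1: Diego 86, Yuki 21, Theo 63, Omar 18. Eliminate Omar.
Round 2: Diego 86, Yuki 21, Theo 81. Eliminate Yuki.
Round 3: Diego 86, Theo 102. Theo has a majority.

Theo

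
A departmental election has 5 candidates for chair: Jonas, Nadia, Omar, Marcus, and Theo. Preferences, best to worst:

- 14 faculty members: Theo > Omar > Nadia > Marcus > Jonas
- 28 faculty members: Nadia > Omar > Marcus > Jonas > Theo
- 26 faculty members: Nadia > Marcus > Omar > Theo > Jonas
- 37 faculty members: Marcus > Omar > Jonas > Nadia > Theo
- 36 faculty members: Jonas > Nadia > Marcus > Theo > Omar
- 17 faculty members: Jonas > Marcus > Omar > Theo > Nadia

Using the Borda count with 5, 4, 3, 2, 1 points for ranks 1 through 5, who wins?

Jonas: 14·1 + 28·2 + 26·1 + 37·3 + 36·5 + 17·5 = 472
Nadia: 14·3 + 28·5 + 26·5 + 37·2 + 36·4 + 17·1 = 547
Omar: 14·4 + 28·4 + 26·3 + 37·4 + 36·1 + 17·3 = 481
Marcus: 14·2 + 28·3 + 26·4 + 37·5 + 36·3 + 17·4 = 577
Theo: 14·5 + 28·1 + 26·2 + 37·1 + 36·2 + 17·2 = 293
Marcus has the highest Borda score (577).

Marcus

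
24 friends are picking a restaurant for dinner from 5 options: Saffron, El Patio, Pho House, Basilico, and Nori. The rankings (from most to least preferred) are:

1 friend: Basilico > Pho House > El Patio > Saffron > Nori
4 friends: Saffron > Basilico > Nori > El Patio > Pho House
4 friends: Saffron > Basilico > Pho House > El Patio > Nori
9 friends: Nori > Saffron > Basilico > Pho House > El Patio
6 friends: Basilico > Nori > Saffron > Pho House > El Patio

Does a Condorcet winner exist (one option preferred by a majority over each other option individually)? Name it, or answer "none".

none

Checking pairwise contests:
Nori beats Saffron 15–9.
Saffron beats El Patio 23–1.
Saffron beats Pho House 23–1.
Saffron beats Basilico 17–7.
Basilico beats Nori 15–9.
Every option loses at least one head-to-head, so there is no Condorcet winner.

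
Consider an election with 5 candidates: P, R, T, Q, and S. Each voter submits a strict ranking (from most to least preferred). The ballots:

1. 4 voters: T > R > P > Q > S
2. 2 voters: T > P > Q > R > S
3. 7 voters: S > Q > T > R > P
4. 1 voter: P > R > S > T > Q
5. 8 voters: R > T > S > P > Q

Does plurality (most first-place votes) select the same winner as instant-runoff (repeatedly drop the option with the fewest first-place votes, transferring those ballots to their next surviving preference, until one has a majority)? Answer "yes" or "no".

yes

Plurality — first-place votes: P 1, R 8, T 6, Q 0, S 7. Winner: R.
Instant-runoff — R1 P 1, R 8, T 6, Q 0, S 7 (Q out); R2 P 1, R 8, T 6, S 7 (P out); R3 R 9, T 6, S 7 (T out); R4 R 15, S 7 (R winner). Winner: R.
The two methods agree.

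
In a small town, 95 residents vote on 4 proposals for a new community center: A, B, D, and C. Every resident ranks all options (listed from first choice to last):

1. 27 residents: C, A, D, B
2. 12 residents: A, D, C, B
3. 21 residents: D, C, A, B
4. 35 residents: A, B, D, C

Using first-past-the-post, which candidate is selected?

First-place votes: A 47, B 0, D 21, C 27.
A has the most first-place votes.

A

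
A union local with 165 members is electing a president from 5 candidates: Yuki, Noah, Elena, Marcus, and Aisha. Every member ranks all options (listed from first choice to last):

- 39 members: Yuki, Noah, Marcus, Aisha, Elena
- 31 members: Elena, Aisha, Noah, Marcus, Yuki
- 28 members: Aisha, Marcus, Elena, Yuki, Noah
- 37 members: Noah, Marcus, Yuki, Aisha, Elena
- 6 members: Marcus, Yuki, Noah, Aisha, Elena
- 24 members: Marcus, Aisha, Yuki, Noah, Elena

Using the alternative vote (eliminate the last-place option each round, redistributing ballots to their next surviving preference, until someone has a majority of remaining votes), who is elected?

Noah

Round 1: Yuki 39, Noah 37, Elena 31, Marcus 30, Aisha 28. Eliminate Aisha.
Round 2: Yuki 39, Noah 37, Elena 31, Marcus 58. Eliminate Elena.
Round 3: Yuki 39, Noah 68, Marcus 58. Eliminate Yuki.
Round 4: Noah 107, Marcus 58. Noah has a majority.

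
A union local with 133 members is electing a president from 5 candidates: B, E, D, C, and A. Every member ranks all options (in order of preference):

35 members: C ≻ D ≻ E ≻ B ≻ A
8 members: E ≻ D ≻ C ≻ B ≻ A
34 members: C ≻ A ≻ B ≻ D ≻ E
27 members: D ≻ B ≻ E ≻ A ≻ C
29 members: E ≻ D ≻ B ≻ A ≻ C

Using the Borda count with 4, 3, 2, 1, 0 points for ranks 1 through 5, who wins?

B: 35·1 + 8·1 + 34·2 + 27·3 + 29·2 = 250
E: 35·2 + 8·4 + 34·0 + 27·2 + 29·4 = 272
D: 35·3 + 8·3 + 34·1 + 27·4 + 29·3 = 358
C: 35·4 + 8·2 + 34·4 + 27·0 + 29·0 = 292
A: 35·0 + 8·0 + 34·3 + 27·1 + 29·1 = 158
D has the highest Borda score (358).

D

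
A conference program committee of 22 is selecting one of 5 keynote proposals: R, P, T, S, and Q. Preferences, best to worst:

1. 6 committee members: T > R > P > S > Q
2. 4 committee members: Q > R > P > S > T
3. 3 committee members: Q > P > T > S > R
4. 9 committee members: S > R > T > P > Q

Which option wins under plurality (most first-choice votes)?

S

First-place votes: R 0, P 0, T 6, S 9, Q 7.
S has the most first-place votes.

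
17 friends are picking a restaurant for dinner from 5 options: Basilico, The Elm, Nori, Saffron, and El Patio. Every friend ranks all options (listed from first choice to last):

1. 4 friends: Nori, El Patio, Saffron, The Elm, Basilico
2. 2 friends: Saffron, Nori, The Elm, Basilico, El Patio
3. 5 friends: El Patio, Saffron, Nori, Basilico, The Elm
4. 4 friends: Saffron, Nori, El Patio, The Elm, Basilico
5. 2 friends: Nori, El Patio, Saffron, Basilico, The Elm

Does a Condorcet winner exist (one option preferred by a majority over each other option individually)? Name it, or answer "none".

Checking pairwise contests:
The Elm beats Basilico 10–7.
Nori beats The Elm 17–0.
Saffron beats Nori 11–6.
El Patio beats Saffron 11–6.
Nori beats El Patio 12–5.
Every option loses at least one head-to-head, so there is no Condorcet winner.

none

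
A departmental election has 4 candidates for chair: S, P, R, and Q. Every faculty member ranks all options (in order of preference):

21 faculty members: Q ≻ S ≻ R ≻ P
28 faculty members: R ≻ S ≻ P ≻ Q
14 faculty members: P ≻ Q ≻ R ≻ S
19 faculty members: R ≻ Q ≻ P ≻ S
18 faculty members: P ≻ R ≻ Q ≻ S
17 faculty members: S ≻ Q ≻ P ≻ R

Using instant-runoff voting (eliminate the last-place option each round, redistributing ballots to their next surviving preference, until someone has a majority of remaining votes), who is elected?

Round 1: S 17, P 32, R 47, Q 21. Eliminate S.
Round 2: P 32, R 47, Q 38. Eliminate P.
Round 3: R 65, Q 52. R has a majority.

R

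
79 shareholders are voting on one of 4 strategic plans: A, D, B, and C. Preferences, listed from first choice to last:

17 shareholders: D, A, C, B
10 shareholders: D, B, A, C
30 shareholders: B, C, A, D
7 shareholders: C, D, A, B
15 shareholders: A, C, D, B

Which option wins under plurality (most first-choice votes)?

B

First-place votes: A 15, D 27, B 30, C 7.
B has the most first-place votes.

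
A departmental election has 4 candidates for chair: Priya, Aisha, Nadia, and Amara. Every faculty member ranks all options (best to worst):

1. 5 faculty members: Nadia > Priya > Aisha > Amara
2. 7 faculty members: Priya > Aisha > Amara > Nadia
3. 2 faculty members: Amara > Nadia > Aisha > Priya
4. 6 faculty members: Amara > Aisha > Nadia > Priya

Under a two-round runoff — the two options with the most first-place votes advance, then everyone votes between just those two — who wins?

Priya

Round 1 first-place votes: Priya 7, Aisha 0, Nadia 5, Amara 8.
Amara and Priya advance.
Runoff: Amara is preferred to Priya by 8 voters; Priya by 12.
Priya wins the runoff.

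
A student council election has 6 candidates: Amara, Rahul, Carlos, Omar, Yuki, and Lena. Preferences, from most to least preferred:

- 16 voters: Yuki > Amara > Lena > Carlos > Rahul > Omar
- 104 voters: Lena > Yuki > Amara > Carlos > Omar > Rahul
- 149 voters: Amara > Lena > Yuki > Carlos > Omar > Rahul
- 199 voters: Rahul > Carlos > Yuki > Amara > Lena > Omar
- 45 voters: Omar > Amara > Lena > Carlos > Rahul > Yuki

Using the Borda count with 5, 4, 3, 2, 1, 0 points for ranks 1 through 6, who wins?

Amara: 16·4 + 104·3 + 149·5 + 199·2 + 45·4 = 1699
Rahul: 16·1 + 104·0 + 149·0 + 199·5 + 45·1 = 1056
Carlos: 16·2 + 104·2 + 149·2 + 199·4 + 45·2 = 1424
Omar: 16·0 + 104·1 + 149·1 + 199·0 + 45·5 = 478
Yuki: 16·5 + 104·4 + 149·3 + 199·3 + 45·0 = 1540
Lena: 16·3 + 104·5 + 149·4 + 199·1 + 45·3 = 1498
Amara has the highest Borda score (1699).

Amara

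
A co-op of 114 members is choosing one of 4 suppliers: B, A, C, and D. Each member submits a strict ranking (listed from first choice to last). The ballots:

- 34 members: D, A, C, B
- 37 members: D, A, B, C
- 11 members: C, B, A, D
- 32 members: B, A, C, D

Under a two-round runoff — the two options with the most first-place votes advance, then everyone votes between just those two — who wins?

Round 1 first-place votes: B 32, A 0, C 11, D 71.
D and B advance.
Runoff: D is preferred to B by 71 voters; B by 43.
D wins the runoff.

D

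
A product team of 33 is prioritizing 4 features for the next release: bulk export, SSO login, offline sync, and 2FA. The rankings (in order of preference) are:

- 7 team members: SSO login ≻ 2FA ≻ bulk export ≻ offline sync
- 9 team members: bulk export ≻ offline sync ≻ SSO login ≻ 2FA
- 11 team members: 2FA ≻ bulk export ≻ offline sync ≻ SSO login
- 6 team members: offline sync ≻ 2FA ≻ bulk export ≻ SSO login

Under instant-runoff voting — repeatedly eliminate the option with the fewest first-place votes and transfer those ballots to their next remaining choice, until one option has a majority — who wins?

2FA

Round 1: bulk export 9, SSO login 7, offline sync 6, 2FA 11. Eliminate offline sync.
Round 2: bulk export 9, SSO login 7, 2FA 17. 2FA has a majority.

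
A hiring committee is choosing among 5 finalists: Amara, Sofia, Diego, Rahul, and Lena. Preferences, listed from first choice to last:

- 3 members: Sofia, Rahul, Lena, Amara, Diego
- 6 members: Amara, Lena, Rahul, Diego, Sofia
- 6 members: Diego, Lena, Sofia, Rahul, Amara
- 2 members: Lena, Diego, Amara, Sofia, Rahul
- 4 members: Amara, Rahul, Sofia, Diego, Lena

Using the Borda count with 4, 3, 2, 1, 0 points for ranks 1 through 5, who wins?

Amara: 3·1 + 6·4 + 6·0 + 2·2 + 4·4 = 47
Sofia: 3·4 + 6·0 + 6·2 + 2·1 + 4·2 = 34
Diego: 3·0 + 6·1 + 6·4 + 2·3 + 4·1 = 40
Rahul: 3·3 + 6·2 + 6·1 + 2·0 + 4·3 = 39
Lena: 3·2 + 6·3 + 6·3 + 2·4 + 4·0 = 50
Lena has the highest Borda score (50).

Lena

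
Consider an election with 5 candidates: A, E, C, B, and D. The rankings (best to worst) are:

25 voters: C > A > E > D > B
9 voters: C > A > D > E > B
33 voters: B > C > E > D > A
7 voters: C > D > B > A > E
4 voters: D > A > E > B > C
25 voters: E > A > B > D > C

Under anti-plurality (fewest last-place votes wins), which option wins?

Last-place votes: A 33, E 7, C 29, B 34, D 0.
D is ranked last by the fewest voters, so D wins.

D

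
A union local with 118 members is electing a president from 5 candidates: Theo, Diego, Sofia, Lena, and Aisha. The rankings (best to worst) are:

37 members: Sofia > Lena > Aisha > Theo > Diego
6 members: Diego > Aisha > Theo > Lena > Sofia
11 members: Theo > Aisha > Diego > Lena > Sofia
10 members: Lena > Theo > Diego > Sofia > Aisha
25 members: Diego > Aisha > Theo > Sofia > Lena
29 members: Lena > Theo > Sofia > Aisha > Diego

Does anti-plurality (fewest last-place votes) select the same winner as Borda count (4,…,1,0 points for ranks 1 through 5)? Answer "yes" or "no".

no

Anti-plurality — last-place votes: Theo 0, Diego 66, Sofia 17, Lena 25, Aisha 10. Winner: Theo.
Borda — scores: Theo 260, Diego 166, Sofia 241, Lena 284, Aisha 229. Winner: Lena.
The two methods disagree.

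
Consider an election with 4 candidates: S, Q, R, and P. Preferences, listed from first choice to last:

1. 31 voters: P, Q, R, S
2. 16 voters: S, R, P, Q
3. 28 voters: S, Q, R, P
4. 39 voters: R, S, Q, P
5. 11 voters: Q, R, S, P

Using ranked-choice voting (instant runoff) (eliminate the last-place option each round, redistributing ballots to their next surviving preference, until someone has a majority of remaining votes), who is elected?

Round 1: S 44, Q 11, R 39, P 31. Eliminate Q.
Round 2: S 44, R 50, P 31. Eliminate P.
Round 3: S 44, R 81. R has a majority.

R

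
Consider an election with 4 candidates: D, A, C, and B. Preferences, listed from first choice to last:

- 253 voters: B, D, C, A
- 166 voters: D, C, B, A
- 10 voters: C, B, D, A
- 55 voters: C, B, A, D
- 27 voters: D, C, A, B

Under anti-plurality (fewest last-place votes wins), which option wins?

Last-place votes: D 55, A 429, C 0, B 27.
C is ranked last by the fewest voters, so C wins.

C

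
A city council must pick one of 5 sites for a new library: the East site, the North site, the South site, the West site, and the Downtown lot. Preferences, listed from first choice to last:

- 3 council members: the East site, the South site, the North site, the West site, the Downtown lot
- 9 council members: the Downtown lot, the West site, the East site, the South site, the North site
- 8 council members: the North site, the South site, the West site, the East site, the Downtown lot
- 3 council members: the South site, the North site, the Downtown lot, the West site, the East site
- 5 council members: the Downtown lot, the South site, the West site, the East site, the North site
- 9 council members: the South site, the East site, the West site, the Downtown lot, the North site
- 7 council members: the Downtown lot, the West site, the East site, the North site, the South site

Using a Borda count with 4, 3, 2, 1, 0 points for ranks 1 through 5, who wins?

the South site

the East site: 3·4 + 9·2 + 8·1 + 3·0 + 5·1 + 9·3 + 7·2 = 84
the North site: 3·2 + 9·0 + 8·4 + 3·3 + 5·0 + 9·0 + 7·1 = 54
the South site: 3·3 + 9·1 + 8·3 + 3·4 + 5·3 + 9·4 + 7·0 = 105
the West site: 3·1 + 9·3 + 8·2 + 3·1 + 5·2 + 9·2 + 7·3 = 98
the Downtown lot: 3·0 + 9·4 + 8·0 + 3·2 + 5·4 + 9·1 + 7·4 = 99
the South site has the highest Borda score (105).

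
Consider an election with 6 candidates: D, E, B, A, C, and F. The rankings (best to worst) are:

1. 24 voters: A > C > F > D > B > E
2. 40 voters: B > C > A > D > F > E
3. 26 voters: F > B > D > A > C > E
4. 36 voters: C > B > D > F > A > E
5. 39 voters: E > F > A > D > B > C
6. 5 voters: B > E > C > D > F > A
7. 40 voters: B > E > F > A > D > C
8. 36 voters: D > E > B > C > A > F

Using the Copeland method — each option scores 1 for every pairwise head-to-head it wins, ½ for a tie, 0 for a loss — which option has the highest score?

B

D: beats E and C; loses to B, A, and F → score 2.
E: loses to D, B, A, C, and F → score 0.
B: beats D, E, A, C, and F → score 5.
A: beats D, E, and C; loses to B and F → score 3.
C: beats E and F; loses to D, B, and A → score 2.
F: beats D, E, and A; loses to B and C → score 3.
B has the best pairwise record.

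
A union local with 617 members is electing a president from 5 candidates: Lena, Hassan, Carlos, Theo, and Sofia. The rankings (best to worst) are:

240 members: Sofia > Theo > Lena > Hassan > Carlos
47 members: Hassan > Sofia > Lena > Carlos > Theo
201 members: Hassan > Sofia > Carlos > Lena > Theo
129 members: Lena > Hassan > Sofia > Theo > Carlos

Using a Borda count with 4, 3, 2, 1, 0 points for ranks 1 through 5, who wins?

Sofia

Lena: 240·2 + 47·2 + 201·1 + 129·4 = 1291
Hassan: 240·1 + 47·4 + 201·4 + 129·3 = 1619
Carlos: 240·0 + 47·1 + 201·2 + 129·0 = 449
Theo: 240·3 + 47·0 + 201·0 + 129·1 = 849
Sofia: 240·4 + 47·3 + 201·3 + 129·2 = 1962
Sofia has the highest Borda score (1962).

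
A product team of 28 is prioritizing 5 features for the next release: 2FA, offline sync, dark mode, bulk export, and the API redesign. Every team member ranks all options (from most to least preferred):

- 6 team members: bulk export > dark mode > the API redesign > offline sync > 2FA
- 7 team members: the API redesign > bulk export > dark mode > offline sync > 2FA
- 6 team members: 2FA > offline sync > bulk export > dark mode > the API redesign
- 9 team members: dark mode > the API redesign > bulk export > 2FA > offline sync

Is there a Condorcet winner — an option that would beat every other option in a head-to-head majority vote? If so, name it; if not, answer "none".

none

Checking pairwise contests:
dark mode beats 2FA 22–6.
2FA beats offline sync 15–13.
bulk export beats dark mode 19–9.
the API redesign beats bulk export 16–12.
dark mode beats the API redesign 21–7.
Every option loses at least one head-to-head, so there is no Condorcet winner.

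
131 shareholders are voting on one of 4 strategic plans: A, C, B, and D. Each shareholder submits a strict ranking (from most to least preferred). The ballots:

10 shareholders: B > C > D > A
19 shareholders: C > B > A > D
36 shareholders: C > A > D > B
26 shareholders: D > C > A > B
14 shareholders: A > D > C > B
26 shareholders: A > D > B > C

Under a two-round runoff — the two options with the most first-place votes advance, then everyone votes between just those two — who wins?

C

Round 1 first-place votes: A 40, C 55, B 10, D 26.
C and A advance.
Runoff: C is preferred to A by 91 voters; A by 40.
C wins the runoff.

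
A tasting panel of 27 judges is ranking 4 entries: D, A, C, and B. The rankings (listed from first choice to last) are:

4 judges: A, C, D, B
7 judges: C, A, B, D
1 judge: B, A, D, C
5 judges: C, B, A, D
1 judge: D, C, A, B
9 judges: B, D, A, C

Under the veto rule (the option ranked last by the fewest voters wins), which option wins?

Last-place votes: D 12, A 0, C 10, B 5.
A is ranked last by the fewest voters, so A wins.

A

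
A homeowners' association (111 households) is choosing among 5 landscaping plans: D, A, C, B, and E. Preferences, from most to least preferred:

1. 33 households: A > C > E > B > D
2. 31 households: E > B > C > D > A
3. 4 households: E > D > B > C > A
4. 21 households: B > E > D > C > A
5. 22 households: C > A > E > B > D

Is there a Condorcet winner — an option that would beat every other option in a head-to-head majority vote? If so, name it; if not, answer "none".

E

E vs D: 111–0 for E.
E vs A: 56–55 for E.
E vs C: 56–55 for E.
E vs B: 90–21 for E.
E beats every other option head-to-head.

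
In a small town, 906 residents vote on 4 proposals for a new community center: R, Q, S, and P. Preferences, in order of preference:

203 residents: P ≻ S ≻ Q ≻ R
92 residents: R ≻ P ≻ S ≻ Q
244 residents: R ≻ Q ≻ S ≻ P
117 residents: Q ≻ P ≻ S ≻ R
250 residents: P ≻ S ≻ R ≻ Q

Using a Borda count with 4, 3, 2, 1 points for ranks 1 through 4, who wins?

R: 203·1 + 92·4 + 244·4 + 117·1 + 250·2 = 2164
Q: 203·2 + 92·1 + 244·3 + 117·4 + 250·1 = 1948
S: 203·3 + 92·2 + 244·2 + 117·2 + 250·3 = 2265
P: 203·4 + 92·3 + 244·1 + 117·3 + 250·4 = 2683
P has the highest Borda score (2683).

P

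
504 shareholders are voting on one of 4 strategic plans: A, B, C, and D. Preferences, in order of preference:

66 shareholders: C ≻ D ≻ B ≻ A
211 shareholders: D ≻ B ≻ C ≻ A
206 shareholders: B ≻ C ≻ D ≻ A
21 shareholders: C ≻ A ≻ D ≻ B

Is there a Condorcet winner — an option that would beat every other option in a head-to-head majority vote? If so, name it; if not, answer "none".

Checking pairwise contests:
B beats A 483–21.
D beats B 298–206.
B beats C 417–87.
C beats D 293–211.
Every option loses at least one head-to-head, so there is no Condorcet winner.

none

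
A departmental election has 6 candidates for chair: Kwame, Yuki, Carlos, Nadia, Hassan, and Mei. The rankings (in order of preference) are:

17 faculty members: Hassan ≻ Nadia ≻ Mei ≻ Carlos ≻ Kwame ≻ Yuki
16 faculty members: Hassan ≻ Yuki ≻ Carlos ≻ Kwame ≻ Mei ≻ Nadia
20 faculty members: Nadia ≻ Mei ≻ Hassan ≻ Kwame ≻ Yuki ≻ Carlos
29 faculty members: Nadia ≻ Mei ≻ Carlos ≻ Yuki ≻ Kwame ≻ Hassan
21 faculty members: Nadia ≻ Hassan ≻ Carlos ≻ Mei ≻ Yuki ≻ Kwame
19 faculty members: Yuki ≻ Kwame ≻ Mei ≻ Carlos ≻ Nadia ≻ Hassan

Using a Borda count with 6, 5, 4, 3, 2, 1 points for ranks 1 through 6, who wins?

Kwame: 17·2 + 16·3 + 20·3 + 29·2 + 21·1 + 19·5 = 316
Yuki: 17·1 + 16·5 + 20·2 + 29·3 + 21·2 + 19·6 = 380
Carlos: 17·3 + 16·4 + 20·1 + 29·4 + 21·4 + 19·3 = 392
Nadia: 17·5 + 16·1 + 20·6 + 29·6 + 21·6 + 19·2 = 559
Hassan: 17·6 + 16·6 + 20·4 + 29·1 + 21·5 + 19·1 = 431
Mei: 17·4 + 16·2 + 20·5 + 29·5 + 21·3 + 19·4 = 484
Nadia has the highest Borda score (559).

Nadia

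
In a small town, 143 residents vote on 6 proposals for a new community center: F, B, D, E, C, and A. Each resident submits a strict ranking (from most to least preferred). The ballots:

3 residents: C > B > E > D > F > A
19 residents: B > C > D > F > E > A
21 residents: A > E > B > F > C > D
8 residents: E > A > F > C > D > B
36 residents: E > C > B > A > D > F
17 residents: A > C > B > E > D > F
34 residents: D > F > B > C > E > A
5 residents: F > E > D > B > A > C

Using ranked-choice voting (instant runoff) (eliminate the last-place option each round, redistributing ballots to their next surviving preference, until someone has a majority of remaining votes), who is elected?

E

Round 1: F 5, B 19, D 34, E 44, C 3, A 38. Eliminate C.
Round 2: F 5, B 22, D 34, E 44, A 38. Eliminate F.
Round 3: B 22, D 34, E 49, A 38. Eliminate B.
Round 4: D 53, E 52, A 38. Eliminate A.
Round 5: D 53, E 90. E has a majority.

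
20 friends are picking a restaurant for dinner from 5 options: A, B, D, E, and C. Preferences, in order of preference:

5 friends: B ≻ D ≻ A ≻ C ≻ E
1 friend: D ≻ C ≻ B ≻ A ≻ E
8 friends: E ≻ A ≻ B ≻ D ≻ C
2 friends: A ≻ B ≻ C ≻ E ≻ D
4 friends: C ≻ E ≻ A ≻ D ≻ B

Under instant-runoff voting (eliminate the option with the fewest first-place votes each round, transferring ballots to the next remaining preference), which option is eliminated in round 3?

C

Round 1: A 2, B 5, D 1, E 8, C 4. Eliminate D.
Round 2: A 2, B 5, E 8, C 5. Eliminate A.
Round 3: B 7, E 8, C 5. Eliminate C.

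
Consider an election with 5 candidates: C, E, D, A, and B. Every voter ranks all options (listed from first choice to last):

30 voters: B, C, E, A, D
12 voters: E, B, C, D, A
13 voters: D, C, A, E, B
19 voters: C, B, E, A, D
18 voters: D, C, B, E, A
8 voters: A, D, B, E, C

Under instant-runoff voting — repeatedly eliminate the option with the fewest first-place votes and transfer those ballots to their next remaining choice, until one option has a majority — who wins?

Round 1: C 19, E 12, D 31, A 8, B 30. Eliminate A.
Round 2: C 19, E 12, D 39, B 30. Eliminate E.
Round 3: C 19, D 39, B 42. Eliminate C.
Round 4: D 39, B 61. B has a majority.

B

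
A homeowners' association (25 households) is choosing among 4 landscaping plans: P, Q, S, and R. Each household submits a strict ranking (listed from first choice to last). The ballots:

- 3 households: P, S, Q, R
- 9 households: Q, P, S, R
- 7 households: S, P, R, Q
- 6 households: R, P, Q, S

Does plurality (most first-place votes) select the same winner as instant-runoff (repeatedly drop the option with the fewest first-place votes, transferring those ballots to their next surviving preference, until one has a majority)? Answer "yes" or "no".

yes

Plurality — first-place votes: P 3, Q 9, S 7, R 6. Winner: Q.
Instant-runoff — R1 P 3, Q 9, S 7, R 6 (P out); R2 Q 9, S 10, R 6 (R out); R3 Q 15, S 10 (Q winner). Winner: Q.
The two methods agree.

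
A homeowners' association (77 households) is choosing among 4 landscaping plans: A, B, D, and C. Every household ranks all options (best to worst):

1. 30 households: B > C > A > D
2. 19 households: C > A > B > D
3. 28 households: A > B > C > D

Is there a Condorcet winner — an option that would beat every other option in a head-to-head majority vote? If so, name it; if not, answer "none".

Checking pairwise contests:
C beats A 49–28.
A beats B 47–30.
A beats D 77–0.
B beats C 58–19.
Every option loses at least one head-to-head, so there is no Condorcet winner.

none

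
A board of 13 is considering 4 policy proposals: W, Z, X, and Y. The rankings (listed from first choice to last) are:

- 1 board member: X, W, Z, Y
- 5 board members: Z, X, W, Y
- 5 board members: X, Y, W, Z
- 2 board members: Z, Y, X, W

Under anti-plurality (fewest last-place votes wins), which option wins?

Last-place votes: W 2, Z 5, X 0, Y 6.
X is ranked last by the fewest voters, so X wins.

X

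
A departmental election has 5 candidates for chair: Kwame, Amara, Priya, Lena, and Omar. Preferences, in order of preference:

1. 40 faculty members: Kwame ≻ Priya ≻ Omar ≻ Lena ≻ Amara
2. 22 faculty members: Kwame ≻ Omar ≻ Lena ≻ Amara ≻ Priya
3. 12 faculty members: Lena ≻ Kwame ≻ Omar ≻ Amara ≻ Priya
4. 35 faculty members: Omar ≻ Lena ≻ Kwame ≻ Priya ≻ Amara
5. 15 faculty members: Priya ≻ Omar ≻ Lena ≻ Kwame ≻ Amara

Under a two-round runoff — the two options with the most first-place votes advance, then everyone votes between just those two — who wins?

Round 1 first-place votes: Kwame 62, Amara 0, Priya 15, Lena 12, Omar 35.
Kwame and Omar advance.
Runoff: Kwame is preferred to Omar by 74 voters; Omar by 50.
Kwame wins the runoff.

Kwame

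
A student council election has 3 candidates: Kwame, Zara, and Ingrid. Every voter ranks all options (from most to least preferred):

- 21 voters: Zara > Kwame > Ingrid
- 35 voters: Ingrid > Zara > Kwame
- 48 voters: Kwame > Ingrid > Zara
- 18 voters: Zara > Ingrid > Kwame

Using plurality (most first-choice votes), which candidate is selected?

First-place votes: Kwame 48, Zara 39, Ingrid 35.
Kwame has the most first-place votes.

Kwame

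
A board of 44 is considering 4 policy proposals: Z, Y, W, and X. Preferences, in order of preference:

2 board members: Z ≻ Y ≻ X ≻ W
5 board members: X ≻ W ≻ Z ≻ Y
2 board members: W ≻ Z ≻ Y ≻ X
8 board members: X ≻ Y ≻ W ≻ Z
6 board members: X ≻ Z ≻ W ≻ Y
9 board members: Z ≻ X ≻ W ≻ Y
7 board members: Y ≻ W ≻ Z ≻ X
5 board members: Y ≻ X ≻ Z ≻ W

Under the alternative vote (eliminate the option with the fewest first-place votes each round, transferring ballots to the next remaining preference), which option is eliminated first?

W

Round 1: Z 11, Y 12, W 2, X 19. Eliminate W.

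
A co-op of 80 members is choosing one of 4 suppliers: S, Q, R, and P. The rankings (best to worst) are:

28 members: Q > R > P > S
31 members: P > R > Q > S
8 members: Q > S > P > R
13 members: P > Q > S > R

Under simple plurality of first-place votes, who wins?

First-place votes: S 0, Q 36, R 0, P 44.
P has the most first-place votes.

P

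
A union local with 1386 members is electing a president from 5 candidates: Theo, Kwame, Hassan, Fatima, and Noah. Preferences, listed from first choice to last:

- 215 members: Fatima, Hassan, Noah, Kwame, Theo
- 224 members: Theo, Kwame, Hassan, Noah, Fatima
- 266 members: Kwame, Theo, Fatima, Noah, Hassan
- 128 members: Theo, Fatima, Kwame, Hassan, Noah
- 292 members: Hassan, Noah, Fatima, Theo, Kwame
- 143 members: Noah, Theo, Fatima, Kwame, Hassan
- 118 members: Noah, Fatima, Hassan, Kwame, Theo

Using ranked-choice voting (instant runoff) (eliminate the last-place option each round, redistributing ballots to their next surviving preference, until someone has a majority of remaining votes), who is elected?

Round 1: Theo 352, Kwame 266, Hassan 292, Fatima 215, Noah 261. Eliminate Fatima.
Round 2: Theo 352, Kwame 266, Hassan 507, Noah 261. Eliminate Noah.
Round 3: Theo 495, Kwame 266, Hassan 625. Eliminate Kwame.
Round 4: Theo 761, Hassan 625. Theo has a majority.

Theo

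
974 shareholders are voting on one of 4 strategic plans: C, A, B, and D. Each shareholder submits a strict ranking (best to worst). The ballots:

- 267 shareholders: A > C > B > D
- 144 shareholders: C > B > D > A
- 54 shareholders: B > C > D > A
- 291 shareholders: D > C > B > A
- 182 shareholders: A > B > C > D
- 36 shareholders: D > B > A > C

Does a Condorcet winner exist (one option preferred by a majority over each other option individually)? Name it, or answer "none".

C

C vs A: 489–485 for C.
C vs B: 702–272 for C.
C vs D: 647–327 for C.
C beats every other option head-to-head.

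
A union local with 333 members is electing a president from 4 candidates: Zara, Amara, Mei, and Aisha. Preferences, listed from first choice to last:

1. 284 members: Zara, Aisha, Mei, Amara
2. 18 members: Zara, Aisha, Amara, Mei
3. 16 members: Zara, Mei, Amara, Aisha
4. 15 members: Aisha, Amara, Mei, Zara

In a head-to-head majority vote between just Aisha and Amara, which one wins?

Aisha

Voters preferring Aisha to Amara: 317; preferring Amara to Aisha: 16.
Aisha wins the head-to-head.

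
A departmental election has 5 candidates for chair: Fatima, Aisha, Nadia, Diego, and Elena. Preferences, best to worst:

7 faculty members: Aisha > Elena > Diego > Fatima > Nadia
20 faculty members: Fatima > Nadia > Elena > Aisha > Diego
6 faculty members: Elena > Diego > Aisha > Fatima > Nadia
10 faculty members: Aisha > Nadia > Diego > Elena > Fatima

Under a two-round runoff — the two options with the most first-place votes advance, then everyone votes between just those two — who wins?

Aisha

Round 1 first-place votes: Fatima 20, Aisha 17, Nadia 0, Diego 0, Elena 6.
Fatima and Aisha advance.
Runoff: Fatima is preferred to Aisha by 20 voters; Aisha by 23.
Aisha wins the runoff.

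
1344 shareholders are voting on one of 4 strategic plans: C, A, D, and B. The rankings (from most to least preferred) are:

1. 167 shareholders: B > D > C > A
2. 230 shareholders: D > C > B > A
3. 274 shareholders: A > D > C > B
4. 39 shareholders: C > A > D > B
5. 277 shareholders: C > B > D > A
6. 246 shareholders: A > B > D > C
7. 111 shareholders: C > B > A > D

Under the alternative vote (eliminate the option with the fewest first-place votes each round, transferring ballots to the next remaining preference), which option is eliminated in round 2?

D

Round 1: C 427, A 520, D 230, B 167. Eliminate B.
Round 2: C 427, A 520, D 397. Eliminate D.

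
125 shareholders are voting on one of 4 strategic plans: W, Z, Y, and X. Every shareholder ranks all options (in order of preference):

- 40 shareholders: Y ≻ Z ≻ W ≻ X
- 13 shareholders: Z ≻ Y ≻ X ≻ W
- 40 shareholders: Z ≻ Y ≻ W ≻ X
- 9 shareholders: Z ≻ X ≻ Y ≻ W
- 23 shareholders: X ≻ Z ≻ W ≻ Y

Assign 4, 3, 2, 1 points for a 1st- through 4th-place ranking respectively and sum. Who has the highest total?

Z

W: 40·2 + 13·1 + 40·2 + 9·1 + 23·2 = 228
Z: 40·3 + 13·4 + 40·4 + 9·4 + 23·3 = 437
Y: 40·4 + 13·3 + 40·3 + 9·2 + 23·1 = 360
X: 40·1 + 13·2 + 40·1 + 9·3 + 23·4 = 225
Z has the highest Borda score (437).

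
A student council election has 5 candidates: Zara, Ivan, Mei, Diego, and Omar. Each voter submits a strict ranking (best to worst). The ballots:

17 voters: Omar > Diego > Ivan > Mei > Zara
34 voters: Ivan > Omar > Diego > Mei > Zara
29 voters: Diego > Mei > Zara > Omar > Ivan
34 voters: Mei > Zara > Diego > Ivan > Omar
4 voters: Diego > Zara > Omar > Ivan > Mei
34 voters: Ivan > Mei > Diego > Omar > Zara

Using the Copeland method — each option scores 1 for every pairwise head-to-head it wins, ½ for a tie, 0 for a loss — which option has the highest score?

Zara: loses to Ivan, Mei, Diego, and Omar → score 0.
Ivan: beats Zara, Mei, and Omar; loses to Diego → score 3.
Mei: beats Zara and Omar; loses to Ivan and Diego → score 2.
Diego: beats Zara, Ivan, Mei, and Omar → score 4.
Omar: beats Zara; loses to Ivan, Mei, and Diego → score 1.
Diego has the best pairwise record.

Diego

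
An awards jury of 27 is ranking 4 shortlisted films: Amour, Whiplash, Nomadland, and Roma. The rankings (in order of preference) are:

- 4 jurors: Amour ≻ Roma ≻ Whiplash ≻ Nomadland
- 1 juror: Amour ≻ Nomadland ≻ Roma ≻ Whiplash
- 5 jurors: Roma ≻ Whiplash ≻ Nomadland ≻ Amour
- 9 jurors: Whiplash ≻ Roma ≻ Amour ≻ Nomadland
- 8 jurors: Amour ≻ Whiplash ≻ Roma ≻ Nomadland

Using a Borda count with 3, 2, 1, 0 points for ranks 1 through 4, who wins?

Whiplash

Amour: 4·3 + 1·3 + 5·0 + 9·1 + 8·3 = 48
Whiplash: 4·1 + 1·0 + 5·2 + 9·3 + 8·2 = 57
Nomadland: 4·0 + 1·2 + 5·1 + 9·0 + 8·0 = 7
Roma: 4·2 + 1·1 + 5·3 + 9·2 + 8·1 = 50
Whiplash has the highest Borda score (57).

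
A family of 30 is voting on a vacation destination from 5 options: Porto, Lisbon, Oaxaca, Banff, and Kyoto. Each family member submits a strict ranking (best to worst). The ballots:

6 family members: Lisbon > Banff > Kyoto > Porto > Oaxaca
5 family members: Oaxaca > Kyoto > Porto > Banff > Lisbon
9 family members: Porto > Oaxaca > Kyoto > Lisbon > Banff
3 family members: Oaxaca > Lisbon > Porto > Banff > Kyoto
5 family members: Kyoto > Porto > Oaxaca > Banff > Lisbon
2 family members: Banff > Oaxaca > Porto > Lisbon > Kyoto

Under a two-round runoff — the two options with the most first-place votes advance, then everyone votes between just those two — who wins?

Porto

Round 1 first-place votes: Porto 9, Lisbon 6, Oaxaca 8, Banff 2, Kyoto 5.
Porto and Oaxaca advance.
Runoff: Porto is preferred to Oaxaca by 20 voters; Oaxaca by 10.
Porto wins the runoff.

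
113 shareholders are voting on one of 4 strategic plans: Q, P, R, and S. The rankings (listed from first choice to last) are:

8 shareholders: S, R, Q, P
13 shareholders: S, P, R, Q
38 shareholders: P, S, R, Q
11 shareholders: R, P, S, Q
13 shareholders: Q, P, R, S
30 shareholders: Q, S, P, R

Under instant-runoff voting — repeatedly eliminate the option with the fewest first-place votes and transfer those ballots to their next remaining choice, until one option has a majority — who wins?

P

Round 1: Q 43, P 38, R 11, S 21. Eliminate R.
Round 2: Q 43, P 49, S 21. Eliminate S.
Round 3: Q 51, P 62. P has a majority.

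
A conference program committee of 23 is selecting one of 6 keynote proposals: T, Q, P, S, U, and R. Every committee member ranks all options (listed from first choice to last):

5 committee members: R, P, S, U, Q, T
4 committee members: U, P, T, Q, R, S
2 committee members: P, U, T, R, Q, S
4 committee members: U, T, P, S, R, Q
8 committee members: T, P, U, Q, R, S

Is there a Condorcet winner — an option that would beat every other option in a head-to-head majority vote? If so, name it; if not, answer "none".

Checking pairwise contests:
U beats T 15–8.
T beats Q 18–5.
T beats P 12–11.
T beats S 18–5.
P beats U 15–8.
T beats R 18–5.
Every option loses at least one head-to-head, so there is no Condorcet winner.

none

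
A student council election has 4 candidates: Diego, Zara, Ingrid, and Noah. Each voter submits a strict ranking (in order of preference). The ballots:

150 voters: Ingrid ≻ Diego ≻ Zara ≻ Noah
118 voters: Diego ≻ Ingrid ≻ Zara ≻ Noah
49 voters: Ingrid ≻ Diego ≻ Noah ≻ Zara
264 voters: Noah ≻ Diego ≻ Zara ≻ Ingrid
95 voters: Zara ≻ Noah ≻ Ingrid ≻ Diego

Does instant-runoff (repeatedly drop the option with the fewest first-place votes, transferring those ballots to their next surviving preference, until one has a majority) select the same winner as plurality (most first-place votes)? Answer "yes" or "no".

yes

Instant-runoff — R1 Diego 118, Zara 95, Ingrid 199, Noah 264 (Zara out); R2 Diego 118, Ingrid 199, Noah 359 (Noah winner). Winner: Noah.
Plurality — first-place votes: Diego 118, Zara 95, Ingrid 199, Noah 264. Winner: Noah.
The two methods agree.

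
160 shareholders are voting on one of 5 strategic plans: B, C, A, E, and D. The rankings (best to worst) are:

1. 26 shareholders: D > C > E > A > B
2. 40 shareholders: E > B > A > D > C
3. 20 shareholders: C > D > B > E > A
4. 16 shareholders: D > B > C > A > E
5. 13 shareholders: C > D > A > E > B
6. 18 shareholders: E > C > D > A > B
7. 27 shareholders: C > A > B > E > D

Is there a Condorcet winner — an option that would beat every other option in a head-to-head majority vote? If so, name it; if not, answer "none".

Checking pairwise contests:
C beats B 104–56.
D beats C 82–78.
C beats A 120–40.
C beats E 102–58.
E beats D 85–75.
Every option loses at least one head-to-head, so there is no Condorcet winner.

none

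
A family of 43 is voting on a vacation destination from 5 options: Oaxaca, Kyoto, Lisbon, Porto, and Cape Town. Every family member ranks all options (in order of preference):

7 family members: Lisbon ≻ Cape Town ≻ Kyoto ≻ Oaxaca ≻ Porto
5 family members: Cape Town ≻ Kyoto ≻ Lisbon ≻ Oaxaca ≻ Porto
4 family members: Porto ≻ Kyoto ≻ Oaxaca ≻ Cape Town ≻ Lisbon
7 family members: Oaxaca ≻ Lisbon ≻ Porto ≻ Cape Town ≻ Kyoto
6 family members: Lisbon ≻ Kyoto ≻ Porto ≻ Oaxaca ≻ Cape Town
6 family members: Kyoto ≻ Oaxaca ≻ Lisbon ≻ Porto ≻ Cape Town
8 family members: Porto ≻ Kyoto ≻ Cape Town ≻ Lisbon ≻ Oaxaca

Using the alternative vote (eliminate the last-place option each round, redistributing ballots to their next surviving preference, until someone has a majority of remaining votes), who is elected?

Lisbon

Round 1: Oaxaca 7, Kyoto 6, Lisbon 13, Porto 12, Cape Town 5. Eliminate Cape Town.
Round 2: Oaxaca 7, Kyoto 11, Lisbon 13, Porto 12. Eliminate Oaxaca.
Round 3: Kyoto 11, Lisbon 20, Porto 12. Eliminate Kyoto.
Round 4: Lisbon 31, Porto 12. Lisbon has a majority.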